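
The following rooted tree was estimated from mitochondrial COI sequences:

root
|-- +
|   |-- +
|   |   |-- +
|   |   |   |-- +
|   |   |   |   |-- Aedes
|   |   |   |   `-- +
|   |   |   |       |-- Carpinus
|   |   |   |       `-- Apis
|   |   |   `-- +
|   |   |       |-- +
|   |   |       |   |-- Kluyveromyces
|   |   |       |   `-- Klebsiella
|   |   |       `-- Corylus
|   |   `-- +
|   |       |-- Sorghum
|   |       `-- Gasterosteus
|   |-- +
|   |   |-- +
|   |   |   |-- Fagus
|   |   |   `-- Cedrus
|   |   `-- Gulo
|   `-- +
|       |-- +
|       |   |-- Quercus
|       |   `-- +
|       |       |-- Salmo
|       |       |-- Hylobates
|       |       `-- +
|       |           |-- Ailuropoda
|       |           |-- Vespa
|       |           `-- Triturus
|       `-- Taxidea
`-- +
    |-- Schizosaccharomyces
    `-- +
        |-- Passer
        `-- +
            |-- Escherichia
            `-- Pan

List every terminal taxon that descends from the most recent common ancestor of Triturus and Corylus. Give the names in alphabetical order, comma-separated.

Aedes, Ailuropoda, Apis, Carpinus, Cedrus, Corylus, Fagus, Gasterosteus, Gulo, Hylobates, Klebsiella, Kluyveromyces, Quercus, Salmo, Sorghum, Taxidea, Triturus, Vespa

Tracing Triturus: it sits inside (Ailuropoda,Vespa,Triturus).
Tracing Corylus: it sits inside ((Kluyveromyces,Klebsiella),Corylus).
The smallest clade enclosing both is ((((Aedes,(Carpinus,Apis)),((Kluyveromyces,Klebsiella),Corylus)),(Sorghum,Gasterosteus)),((Fagus,Cedrus),Gulo),((Quercus,(Salmo,Hylobates,(Ailuropoda,Vespa,Triturus))),Taxidea)); the answer is its 18 terminal taxa in alphabetical order.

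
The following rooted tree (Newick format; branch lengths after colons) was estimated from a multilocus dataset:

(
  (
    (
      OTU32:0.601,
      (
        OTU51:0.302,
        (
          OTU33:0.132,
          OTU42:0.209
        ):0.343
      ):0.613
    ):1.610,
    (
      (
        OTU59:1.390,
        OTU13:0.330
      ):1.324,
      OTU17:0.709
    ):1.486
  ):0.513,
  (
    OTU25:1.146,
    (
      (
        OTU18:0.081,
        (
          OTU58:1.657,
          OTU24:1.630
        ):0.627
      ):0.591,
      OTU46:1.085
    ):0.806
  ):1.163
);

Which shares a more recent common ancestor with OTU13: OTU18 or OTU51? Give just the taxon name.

The MRCA of OTU13 and OTU51 subtends ((OTU32,(OTU51,(OTU33,OTU42))),((OTU59,OTU13),OTU17)) (7 taxa).
The MRCA of OTU13 and OTU18 is the root, subtending the entire tree (12 taxa).
The first is nested inside the second, so OTU13 shares a more recent common ancestor with OTU51.

OTU51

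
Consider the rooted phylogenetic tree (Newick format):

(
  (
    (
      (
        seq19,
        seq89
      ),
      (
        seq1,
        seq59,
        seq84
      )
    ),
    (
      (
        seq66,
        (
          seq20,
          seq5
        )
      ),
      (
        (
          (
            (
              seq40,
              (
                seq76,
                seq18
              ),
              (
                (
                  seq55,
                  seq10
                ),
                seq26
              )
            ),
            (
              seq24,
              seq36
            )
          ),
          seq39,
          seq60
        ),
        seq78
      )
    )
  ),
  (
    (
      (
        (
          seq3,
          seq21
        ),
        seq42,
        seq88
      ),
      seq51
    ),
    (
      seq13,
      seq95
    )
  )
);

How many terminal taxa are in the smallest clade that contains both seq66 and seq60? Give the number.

The MRCA of seq66 and seq60 is the node subtending ((seq66,(seq20,seq5)),((((seq40,(seq76,seq18),((seq55,seq10),seq26)),(seq24,seq36)),seq39,seq60),seq78)).
That clade contains 14 terminal taxa: seq10, seq18, seq20, seq24, seq26, seq36, seq39, seq40, seq5, seq55, seq60, seq66, seq76, seq78.

14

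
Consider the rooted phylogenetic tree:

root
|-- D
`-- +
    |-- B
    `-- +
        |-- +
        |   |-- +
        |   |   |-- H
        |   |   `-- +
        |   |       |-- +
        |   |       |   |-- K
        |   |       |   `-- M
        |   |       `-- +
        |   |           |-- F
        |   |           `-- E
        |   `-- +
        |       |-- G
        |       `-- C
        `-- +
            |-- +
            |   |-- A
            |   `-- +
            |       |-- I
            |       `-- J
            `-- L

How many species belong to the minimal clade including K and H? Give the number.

The MRCA of K and H is the node subtending (H,((K,M),(F,E))).
That clade contains 5 terminal taxa: E, F, H, K, M.

5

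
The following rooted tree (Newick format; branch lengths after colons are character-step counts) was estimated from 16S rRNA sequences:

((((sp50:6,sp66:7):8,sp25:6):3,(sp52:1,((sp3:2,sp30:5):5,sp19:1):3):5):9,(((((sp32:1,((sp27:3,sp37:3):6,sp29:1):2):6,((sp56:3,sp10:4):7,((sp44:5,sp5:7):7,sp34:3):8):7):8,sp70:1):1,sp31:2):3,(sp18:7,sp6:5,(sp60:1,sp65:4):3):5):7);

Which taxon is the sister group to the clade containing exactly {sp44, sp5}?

The clade containing exactly {sp44, sp5} attaches to the tree at the node subtending ((sp44,sp5),sp34).
The other lineage descending from that same node — the sister group — is the single tip sp34.

sp34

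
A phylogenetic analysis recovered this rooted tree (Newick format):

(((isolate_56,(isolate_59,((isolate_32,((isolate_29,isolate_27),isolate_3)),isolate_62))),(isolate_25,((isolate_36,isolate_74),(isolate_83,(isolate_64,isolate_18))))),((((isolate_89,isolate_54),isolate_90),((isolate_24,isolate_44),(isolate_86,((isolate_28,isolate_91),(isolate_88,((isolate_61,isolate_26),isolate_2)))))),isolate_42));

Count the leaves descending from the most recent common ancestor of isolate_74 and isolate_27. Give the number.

13

The MRCA of isolate_74 and isolate_27 is the node subtending ((isolate_56,(isolate_59,((isolate_32,((isolate_29,isolate_27),isolate_3)),isolate_62))),(isolate_25,((isolate_36,isolate_74),(isolate_83,(isolate_64,isolate_18))))).
That clade contains 13 terminal taxa: isolate_18, isolate_25, isolate_27, isolate_29, isolate_3, isolate_32, isolate_36, isolate_56, isolate_59, isolate_62, isolate_64, isolate_74, isolate_83.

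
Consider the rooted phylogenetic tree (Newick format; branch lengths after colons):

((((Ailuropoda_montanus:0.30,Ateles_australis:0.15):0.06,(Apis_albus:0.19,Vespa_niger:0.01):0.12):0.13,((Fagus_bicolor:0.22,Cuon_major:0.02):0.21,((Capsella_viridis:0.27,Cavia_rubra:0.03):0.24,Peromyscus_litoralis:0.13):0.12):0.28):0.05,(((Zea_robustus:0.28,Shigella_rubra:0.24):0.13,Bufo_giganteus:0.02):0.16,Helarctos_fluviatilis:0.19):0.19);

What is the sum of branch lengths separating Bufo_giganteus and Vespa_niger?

0.68

The path runs Bufo_giganteus → … → MRCA → … → Vespa_niger; the MRCA is the root of the tree.
Branch lengths along that path: 0.02 + 0.16 + 0.19 + 0.05 + 0.13 + 0.12 + 0.01 = 0.68.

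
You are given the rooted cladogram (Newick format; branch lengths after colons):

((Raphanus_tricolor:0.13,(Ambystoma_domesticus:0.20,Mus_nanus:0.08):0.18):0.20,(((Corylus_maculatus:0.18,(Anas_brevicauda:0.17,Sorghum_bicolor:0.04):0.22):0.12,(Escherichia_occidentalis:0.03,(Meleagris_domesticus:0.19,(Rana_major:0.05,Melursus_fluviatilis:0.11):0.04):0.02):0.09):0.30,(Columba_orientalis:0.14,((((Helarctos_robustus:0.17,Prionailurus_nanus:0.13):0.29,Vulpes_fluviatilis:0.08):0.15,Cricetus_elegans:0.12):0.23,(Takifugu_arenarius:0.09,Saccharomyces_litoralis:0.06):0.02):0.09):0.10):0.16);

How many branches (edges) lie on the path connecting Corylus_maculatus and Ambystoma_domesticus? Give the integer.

7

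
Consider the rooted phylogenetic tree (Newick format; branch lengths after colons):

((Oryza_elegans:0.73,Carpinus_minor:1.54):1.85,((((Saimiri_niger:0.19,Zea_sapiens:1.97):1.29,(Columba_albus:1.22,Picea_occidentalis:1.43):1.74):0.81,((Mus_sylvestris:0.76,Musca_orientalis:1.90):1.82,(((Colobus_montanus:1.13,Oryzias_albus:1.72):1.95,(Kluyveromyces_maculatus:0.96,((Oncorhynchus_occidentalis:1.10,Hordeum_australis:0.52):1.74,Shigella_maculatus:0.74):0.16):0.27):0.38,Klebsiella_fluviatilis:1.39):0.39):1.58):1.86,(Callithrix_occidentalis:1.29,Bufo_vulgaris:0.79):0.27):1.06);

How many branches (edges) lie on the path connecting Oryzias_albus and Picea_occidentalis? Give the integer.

The MRCA of Oryzias_albus and Picea_occidentalis is the node subtending (((Saimiri_niger,Zea_sapiens),(Columba_albus,Picea_occidentalis)),((Mus_sylvestris,Musca_orientalis),(((Colobus_montanus,Oryzias_albus),(Kluyveromyces_maculatus,((Oncorhynchus_occidentalis,Hordeum_australis),Shigella_maculatus))),Klebsiella_fluviatilis))).
From Oryzias_albus up to that node: 5 branches. From Picea_occidentalis up to the same node: 3 branches. Total: 5 + 3 = 8.

8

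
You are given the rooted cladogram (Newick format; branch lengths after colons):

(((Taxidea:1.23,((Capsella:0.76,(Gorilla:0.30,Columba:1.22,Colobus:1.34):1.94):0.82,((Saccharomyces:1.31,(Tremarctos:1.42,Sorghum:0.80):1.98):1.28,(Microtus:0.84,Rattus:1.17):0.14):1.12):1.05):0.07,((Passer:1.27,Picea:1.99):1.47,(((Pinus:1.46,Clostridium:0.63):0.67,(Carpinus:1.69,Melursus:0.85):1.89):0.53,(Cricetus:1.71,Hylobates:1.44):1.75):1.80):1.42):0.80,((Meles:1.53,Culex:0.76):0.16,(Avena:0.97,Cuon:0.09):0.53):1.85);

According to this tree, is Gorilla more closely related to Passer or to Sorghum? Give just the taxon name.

Sorghum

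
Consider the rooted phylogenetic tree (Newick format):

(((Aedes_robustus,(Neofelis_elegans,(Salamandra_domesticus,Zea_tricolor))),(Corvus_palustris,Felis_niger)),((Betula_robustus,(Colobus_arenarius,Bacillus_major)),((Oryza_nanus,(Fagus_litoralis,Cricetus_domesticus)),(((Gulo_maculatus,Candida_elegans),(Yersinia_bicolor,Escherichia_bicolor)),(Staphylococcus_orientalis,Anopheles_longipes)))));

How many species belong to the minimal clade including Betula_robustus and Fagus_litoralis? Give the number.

The MRCA of Betula_robustus and Fagus_litoralis is the node subtending ((Betula_robustus,(Colobus_arenarius,Bacillus_major)),((Oryza_nanus,(Fagus_litoralis,Cricetus_domesticus)),(((Gulo_maculatus,Candida_elegans),(Yersinia_bicolor,Escherichia_bicolor)),(Staphylococcus_orientalis,Anopheles_longipes)))).
That clade contains 12 terminal taxa: Anopheles_longipes, Bacillus_major, Betula_robustus, Candida_elegans, Colobus_arenarius, Cricetus_domesticus, Escherichia_bicolor, Fagus_litoralis, Gulo_maculatus, Oryza_nanus, Staphylococcus_orientalis, Yersinia_bicolor.

12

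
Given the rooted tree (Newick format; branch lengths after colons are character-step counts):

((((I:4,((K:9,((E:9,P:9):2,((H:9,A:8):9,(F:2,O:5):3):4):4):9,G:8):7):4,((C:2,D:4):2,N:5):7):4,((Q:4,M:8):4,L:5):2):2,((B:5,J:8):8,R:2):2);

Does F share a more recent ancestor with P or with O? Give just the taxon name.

O

The MRCA of F and O subtends (F,O) (2 taxa).
The MRCA of F and P subtends ((E,P),((H,A),(F,O))) (6 taxa).
The first is nested inside the second, so F shares a more recent common ancestor with O.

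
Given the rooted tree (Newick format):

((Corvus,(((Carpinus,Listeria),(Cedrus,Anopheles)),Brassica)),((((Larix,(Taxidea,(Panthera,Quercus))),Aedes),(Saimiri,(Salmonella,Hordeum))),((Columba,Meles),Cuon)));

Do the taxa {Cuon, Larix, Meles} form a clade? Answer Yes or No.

No

The MRCA of the listed taxa subtends ((((Larix,(Taxidea,(Panthera,Quercus))),Aedes),(Saimiri,(Salmonella,Hordeum))),((Columba,Meles),Cuon)).
That clade also contains Aedes, Columba, Hordeum, Panthera, Quercus, Saimiri, Salmonella, Taxidea, which are not in the proposed group, so the group is not monophyletic.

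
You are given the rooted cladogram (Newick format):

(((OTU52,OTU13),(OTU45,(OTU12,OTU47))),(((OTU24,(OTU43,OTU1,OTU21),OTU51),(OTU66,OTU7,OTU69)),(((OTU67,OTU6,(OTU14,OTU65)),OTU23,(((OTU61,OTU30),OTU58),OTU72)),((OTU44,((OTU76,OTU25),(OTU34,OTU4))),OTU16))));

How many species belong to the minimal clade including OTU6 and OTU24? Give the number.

23

The MRCA of OTU6 and OTU24 is the node subtending (((OTU24,(OTU43,OTU1,OTU21),OTU51),(OTU66,OTU7,OTU69)),(((OTU67,OTU6,(OTU14,OTU65)),OTU23,(((OTU61,OTU30),OTU58),OTU72)),((OTU44,((OTU76,OTU25),(OTU34,OTU4))),OTU16))).
That clade contains 23 terminal taxa: OTU1, OTU14, OTU16, OTU21, OTU23, OTU24, OTU25, OTU30, OTU34, OTU4, OTU43, OTU44, OTU51, OTU58, OTU6, OTU61, OTU65, OTU66, OTU67, OTU69, OTU7, OTU72, OTU76.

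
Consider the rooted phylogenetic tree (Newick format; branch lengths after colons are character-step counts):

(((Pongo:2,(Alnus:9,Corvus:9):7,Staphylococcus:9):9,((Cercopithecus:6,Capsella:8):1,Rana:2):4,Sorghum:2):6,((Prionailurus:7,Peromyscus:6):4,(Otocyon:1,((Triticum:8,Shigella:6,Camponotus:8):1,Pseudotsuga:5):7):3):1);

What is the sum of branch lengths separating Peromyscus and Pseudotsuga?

The path runs Peromyscus → … → MRCA → … → Pseudotsuga; the MRCA is the node subtending ((Prionailurus,Peromyscus),(Otocyon,((Triticum,Shigella,Camponotus),Pseudotsuga))).
Branch lengths along that path: 6 + 4 + 3 + 7 + 5 = 25.

25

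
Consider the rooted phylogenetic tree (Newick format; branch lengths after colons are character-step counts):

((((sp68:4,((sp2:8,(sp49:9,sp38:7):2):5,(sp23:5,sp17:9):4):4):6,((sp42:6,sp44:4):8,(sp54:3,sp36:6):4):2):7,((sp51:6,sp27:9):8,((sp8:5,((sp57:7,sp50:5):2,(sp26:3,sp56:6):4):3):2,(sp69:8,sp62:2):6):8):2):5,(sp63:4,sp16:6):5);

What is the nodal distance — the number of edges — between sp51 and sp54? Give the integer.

7

The MRCA of sp51 and sp54 is the node subtending (((sp68,((sp2,(sp49,sp38)),(sp23,sp17))),((sp42,sp44),(sp54,sp36))),((sp51,sp27),((sp8,((sp57,sp50),(sp26,sp56))),(sp69,sp62)))).
From sp51 up to that node: 3 branches. From sp54 up to the same node: 4 branches. Total: 3 + 4 = 7.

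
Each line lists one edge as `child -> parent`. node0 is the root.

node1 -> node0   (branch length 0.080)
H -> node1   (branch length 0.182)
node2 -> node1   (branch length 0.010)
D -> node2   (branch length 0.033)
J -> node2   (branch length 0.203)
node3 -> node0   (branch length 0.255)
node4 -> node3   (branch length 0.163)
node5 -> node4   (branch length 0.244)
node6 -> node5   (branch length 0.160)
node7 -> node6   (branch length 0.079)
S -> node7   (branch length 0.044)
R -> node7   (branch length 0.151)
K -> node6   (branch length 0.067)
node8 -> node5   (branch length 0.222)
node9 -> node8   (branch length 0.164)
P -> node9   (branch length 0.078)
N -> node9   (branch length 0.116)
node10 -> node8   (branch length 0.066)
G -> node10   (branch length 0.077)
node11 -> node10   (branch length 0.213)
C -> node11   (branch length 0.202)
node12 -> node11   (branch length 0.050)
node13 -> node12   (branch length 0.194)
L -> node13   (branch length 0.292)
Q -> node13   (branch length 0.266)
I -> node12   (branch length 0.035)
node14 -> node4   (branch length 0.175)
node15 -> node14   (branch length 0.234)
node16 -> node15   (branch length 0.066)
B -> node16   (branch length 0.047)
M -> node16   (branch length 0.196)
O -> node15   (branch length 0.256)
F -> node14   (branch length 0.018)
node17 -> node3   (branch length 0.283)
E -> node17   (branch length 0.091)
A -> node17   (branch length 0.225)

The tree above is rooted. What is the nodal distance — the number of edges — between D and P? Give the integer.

9

The MRCA of D and P is the root of the tree.
From D up to that node: 3 branches. From P up to the same node: 6 branches. Total: 3 + 6 = 9.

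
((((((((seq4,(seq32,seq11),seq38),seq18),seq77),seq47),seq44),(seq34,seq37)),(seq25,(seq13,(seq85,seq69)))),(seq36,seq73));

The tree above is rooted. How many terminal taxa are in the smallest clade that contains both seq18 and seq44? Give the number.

The MRCA of seq18 and seq44 is the node subtending (((((seq4,(seq32,seq11),seq38),seq18),seq77),seq47),seq44).
That clade contains 8 terminal taxa: seq11, seq18, seq32, seq38, seq4, seq44, seq47, seq77.

8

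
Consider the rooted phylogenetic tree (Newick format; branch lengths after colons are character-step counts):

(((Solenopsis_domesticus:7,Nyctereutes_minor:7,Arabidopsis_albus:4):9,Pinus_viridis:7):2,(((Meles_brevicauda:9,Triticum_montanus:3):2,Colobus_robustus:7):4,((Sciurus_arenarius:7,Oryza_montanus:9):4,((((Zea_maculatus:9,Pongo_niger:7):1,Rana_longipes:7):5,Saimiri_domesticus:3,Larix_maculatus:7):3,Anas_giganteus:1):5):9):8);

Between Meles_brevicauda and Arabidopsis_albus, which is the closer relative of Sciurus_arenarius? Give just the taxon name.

Meles_brevicauda

The MRCA of Sciurus_arenarius and Meles_brevicauda subtends (((Meles_brevicauda,Triticum_montanus),Colobus_robustus),((Sciurus_arenarius,Oryza_montanus),((((Zea_maculatus,Pongo_niger),Rana_longipes),Saimiri_domesticus,Larix_maculatus),Anas_giganteus))) (11 taxa).
The MRCA of Sciurus_arenarius and Arabidopsis_albus is the root, subtending the entire tree (15 taxa).
The first is nested inside the second, so Sciurus_arenarius shares a more recent common ancestor with Meles_brevicauda.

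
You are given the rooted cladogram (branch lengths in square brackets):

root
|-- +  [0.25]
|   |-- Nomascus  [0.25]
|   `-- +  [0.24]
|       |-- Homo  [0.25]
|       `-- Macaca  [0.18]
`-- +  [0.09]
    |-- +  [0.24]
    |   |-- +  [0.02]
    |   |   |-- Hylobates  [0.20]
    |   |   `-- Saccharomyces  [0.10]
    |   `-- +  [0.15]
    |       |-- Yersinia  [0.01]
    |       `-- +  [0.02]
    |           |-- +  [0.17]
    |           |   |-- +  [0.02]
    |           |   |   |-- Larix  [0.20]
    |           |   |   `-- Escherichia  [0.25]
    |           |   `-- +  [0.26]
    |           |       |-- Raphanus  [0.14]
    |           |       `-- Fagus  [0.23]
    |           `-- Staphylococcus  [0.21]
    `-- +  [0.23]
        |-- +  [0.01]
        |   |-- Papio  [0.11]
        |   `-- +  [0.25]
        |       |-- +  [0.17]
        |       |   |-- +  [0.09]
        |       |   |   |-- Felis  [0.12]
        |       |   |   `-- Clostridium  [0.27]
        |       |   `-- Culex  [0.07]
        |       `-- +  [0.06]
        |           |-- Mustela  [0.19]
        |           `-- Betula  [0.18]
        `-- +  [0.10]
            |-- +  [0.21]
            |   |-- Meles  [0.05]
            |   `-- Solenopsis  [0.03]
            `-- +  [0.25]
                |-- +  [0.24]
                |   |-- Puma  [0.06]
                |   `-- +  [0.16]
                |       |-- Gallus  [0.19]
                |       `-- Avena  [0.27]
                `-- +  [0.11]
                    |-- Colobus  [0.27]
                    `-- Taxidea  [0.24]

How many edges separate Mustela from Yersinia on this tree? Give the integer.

8

The MRCA of Mustela and Yersinia is the node subtending (((Hylobates,Saccharomyces),(Yersinia,(((Larix,Escherichia),(Raphanus,Fagus)),Staphylococcus))),((Papio,(((Felis,Clostridium),Culex),(Mustela,Betula))),((Meles,Solenopsis),((Puma,(Gallus,Avena)),(Colobus,Taxidea))))).
From Mustela up to that node: 5 branches. From Yersinia up to the same node: 3 branches. Total: 5 + 3 = 8.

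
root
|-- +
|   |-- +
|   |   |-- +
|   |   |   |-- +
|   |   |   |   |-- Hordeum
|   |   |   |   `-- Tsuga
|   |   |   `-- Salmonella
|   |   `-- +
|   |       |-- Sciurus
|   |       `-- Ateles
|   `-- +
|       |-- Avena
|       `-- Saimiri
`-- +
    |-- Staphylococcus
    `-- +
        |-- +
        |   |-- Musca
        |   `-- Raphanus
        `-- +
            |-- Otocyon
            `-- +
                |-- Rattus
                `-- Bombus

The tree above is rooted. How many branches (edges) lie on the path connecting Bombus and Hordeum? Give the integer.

10

The MRCA of Bombus and Hordeum is the root of the tree.
From Bombus up to that node: 5 branches. From Hordeum up to the same node: 5 branches. Total: 5 + 5 = 10.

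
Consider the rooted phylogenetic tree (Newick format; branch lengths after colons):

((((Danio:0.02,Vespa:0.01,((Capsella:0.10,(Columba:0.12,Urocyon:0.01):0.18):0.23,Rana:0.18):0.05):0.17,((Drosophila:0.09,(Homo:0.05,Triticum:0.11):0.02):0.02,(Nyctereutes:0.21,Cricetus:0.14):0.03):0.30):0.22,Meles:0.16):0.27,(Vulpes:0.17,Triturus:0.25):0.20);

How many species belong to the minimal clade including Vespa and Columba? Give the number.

6

The MRCA of Vespa and Columba is the node subtending (Danio,Vespa,((Capsella,(Columba,Urocyon)),Rana)).
That clade contains 6 terminal taxa: Capsella, Columba, Danio, Rana, Urocyon, Vespa.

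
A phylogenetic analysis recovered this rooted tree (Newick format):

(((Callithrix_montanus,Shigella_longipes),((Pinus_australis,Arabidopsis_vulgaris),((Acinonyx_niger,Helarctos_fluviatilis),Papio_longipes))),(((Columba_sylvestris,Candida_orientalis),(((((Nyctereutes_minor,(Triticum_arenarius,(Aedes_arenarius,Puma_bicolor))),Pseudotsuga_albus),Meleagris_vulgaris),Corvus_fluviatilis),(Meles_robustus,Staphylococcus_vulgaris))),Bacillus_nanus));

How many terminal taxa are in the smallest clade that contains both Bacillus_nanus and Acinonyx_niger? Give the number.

The MRCA of Bacillus_nanus and Acinonyx_niger is the root, so the clade is the entire tree.
That clade contains 19 terminal taxa: Acinonyx_niger, Aedes_arenarius, Arabidopsis_vulgaris, Bacillus_nanus, Callithrix_montanus, Candida_orientalis, Columba_sylvestris, Corvus_fluviatilis, Helarctos_fluviatilis, Meleagris_vulgaris, Meles_robustus, Nyctereutes_minor, Papio_longipes, Pinus_australis, Pseudotsuga_albus, Puma_bicolor, Shigella_longipes, Staphylococcus_vulgaris, Triticum_arenarius.

19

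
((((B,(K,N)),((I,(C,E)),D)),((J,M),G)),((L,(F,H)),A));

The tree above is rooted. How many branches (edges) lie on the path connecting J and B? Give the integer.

The MRCA of J and B is the node subtending (((B,(K,N)),((I,(C,E)),D)),((J,M),G)).
From J up to that node: 3 branches. From B up to the same node: 3 branches. Total: 3 + 3 = 6.

6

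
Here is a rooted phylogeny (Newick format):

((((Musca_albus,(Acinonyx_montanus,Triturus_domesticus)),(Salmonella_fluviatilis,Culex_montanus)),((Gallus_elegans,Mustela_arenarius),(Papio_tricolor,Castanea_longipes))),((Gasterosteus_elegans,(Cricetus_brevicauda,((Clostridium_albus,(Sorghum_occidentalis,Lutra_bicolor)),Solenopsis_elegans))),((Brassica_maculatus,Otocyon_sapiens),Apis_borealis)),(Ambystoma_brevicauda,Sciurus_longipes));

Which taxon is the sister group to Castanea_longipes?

Papio_tricolor

Castanea_longipes attaches to the tree at the node subtending (Papio_tricolor,Castanea_longipes).
The other lineage descending from that same node — the sister group — is the single tip Papio_tricolor.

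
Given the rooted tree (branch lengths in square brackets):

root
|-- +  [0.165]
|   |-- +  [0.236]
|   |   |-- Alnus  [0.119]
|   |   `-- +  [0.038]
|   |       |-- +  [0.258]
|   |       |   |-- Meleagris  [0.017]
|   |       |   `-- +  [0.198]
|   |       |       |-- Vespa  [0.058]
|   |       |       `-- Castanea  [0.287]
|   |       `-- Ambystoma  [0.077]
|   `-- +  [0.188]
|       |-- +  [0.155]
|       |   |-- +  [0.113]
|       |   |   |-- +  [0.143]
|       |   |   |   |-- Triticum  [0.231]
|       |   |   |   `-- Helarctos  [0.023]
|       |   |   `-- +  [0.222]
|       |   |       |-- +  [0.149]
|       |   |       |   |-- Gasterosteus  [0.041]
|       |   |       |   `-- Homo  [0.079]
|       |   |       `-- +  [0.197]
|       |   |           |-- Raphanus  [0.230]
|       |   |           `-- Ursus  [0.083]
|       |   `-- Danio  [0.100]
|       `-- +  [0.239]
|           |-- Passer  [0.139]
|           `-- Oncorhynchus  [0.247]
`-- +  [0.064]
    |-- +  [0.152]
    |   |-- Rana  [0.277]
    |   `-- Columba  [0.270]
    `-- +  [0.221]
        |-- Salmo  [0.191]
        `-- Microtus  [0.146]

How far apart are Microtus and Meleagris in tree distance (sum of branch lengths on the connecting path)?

The path runs Microtus → … → MRCA → … → Meleagris; the MRCA is the root of the tree.
Branch lengths along that path: 0.146 + 0.221 + 0.064 + 0.165 + 0.236 + 0.038 + 0.258 + 0.017 = 1.145.

1.145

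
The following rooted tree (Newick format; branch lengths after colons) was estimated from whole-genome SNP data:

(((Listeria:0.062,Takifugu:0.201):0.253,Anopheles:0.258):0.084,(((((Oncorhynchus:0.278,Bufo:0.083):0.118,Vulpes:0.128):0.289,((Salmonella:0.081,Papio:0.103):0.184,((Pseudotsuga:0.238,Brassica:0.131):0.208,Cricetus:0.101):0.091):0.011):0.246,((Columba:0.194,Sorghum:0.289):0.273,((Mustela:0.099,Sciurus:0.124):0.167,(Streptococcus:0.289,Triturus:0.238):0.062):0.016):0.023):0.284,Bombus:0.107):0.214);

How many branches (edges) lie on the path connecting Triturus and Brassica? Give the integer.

9

The MRCA of Triturus and Brassica is the node subtending ((((Oncorhynchus,Bufo),Vulpes),((Salmonella,Papio),((Pseudotsuga,Brassica),Cricetus))),((Columba,Sorghum),((Mustela,Sciurus),(Streptococcus,Triturus)))).
From Triturus up to that node: 4 branches. From Brassica up to the same node: 5 branches. Total: 4 + 5 = 9.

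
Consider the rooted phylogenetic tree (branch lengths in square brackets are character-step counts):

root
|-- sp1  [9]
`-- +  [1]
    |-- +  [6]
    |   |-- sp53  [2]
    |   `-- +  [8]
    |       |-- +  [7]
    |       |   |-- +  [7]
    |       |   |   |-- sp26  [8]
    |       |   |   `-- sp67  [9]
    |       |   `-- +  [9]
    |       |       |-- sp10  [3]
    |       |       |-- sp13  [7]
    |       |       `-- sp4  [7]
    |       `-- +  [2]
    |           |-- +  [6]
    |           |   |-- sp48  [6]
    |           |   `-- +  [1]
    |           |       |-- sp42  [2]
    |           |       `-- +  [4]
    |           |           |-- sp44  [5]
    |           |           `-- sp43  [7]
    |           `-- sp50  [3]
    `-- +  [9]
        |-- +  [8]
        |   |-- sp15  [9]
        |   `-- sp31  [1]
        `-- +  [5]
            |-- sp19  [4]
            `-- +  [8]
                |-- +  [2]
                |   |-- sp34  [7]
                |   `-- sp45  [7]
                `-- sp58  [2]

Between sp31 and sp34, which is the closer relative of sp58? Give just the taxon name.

The MRCA of sp58 and sp34 subtends ((sp34,sp45),sp58) (3 taxa).
The MRCA of sp58 and sp31 subtends ((sp15,sp31),(sp19,((sp34,sp45),sp58))) (6 taxa).
The first is nested inside the second, so sp58 shares a more recent common ancestor with sp34.

sp34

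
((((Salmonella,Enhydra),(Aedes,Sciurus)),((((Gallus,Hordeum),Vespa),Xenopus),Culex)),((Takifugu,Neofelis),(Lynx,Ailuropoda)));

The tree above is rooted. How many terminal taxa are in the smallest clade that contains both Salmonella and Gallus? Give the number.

9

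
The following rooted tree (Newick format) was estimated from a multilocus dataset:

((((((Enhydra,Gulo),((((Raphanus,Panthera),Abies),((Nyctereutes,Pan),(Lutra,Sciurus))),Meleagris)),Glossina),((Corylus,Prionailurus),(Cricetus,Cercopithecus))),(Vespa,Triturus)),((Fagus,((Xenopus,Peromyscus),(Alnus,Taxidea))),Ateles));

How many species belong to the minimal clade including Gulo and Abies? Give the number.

10

The MRCA of Gulo and Abies is the node subtending ((Enhydra,Gulo),((((Raphanus,Panthera),Abies),((Nyctereutes,Pan),(Lutra,Sciurus))),Meleagris)).
That clade contains 10 terminal taxa: Abies, Enhydra, Gulo, Lutra, Meleagris, Nyctereutes, Pan, Panthera, Raphanus, Sciurus.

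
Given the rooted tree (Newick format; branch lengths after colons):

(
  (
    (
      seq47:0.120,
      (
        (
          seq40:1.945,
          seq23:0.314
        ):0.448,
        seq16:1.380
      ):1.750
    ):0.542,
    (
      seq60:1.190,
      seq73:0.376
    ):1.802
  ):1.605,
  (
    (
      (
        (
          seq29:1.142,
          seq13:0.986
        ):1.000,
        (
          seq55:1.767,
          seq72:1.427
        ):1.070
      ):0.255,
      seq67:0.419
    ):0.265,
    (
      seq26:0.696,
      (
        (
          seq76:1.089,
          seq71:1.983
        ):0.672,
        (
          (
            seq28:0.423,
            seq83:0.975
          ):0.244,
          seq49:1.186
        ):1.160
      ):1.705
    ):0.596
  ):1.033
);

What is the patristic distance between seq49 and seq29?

The path runs seq49 → … → MRCA → … → seq29; the MRCA is the node subtending ((((seq29,seq13),(seq55,seq72)),seq67),(seq26,((seq76,seq71),((seq28,seq83),seq49)))).
Branch lengths along that path: 1.186 + 1.160 + 1.705 + 0.596 + 0.265 + 0.255 + 1.000 + 1.142 = 7.309.

7.309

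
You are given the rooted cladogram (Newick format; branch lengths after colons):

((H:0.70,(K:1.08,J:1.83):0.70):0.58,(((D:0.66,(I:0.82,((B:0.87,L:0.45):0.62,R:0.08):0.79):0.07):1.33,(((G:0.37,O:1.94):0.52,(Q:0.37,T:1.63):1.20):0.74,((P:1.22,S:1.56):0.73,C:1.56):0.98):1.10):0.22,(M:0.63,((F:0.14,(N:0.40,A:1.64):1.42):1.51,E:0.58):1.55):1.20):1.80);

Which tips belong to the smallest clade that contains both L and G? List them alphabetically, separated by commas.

B, C, D, G, I, L, O, P, Q, R, S, T

Tracing L: it sits inside (B,L).
Tracing G: it sits inside (G,O).
The smallest clade enclosing both is ((D,(I,((B,L),R))),(((G,O),(Q,T)),((P,S),C))); the answer is its 12 terminal taxa in alphabetical order.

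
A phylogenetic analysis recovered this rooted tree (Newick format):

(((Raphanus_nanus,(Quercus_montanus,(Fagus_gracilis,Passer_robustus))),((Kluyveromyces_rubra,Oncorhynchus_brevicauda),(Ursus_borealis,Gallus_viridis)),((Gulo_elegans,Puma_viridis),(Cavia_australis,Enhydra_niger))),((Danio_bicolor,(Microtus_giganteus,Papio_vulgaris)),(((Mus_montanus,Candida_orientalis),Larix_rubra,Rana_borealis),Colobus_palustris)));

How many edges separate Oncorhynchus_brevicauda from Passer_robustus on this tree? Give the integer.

The MRCA of Oncorhynchus_brevicauda and Passer_robustus is the node subtending ((Raphanus_nanus,(Quercus_montanus,(Fagus_gracilis,Passer_robustus))),((Kluyveromyces_rubra,Oncorhynchus_brevicauda),(Ursus_borealis,Gallus_viridis)),((Gulo_elegans,Puma_viridis),(Cavia_australis,Enhydra_niger))).
From Oncorhynchus_brevicauda up to that node: 3 branches. From Passer_robustus up to the same node: 4 branches. Total: 3 + 4 = 7.

7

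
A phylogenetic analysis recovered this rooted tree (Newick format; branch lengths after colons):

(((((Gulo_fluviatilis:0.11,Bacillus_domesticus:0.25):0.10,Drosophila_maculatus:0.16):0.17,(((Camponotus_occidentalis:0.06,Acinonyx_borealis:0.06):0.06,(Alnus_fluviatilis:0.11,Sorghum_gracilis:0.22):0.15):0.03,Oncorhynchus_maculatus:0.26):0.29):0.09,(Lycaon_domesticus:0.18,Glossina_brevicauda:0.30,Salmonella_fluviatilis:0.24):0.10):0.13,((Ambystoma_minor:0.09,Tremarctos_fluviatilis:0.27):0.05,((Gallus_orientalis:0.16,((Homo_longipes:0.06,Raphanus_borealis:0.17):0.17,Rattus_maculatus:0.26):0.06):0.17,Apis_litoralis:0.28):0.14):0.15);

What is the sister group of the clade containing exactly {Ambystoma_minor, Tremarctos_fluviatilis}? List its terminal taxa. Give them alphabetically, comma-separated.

Apis_litoralis, Gallus_orientalis, Homo_longipes, Raphanus_borealis, Rattus_maculatus

The clade containing exactly {Ambystoma_minor, Tremarctos_fluviatilis} attaches to the tree at the node subtending ((Ambystoma_minor,Tremarctos_fluviatilis),((Gallus_orientalis,((Homo_longipes,Raphanus_borealis),Rattus_maculatus)),Apis_litoralis)).
The other lineage descending from that same node — the sister group — is ((Gallus_orientalis,((Homo_longipes,Raphanus_borealis),Rattus_maculatus)),Apis_litoralis); its 5 tips in alphabetical order are the answer.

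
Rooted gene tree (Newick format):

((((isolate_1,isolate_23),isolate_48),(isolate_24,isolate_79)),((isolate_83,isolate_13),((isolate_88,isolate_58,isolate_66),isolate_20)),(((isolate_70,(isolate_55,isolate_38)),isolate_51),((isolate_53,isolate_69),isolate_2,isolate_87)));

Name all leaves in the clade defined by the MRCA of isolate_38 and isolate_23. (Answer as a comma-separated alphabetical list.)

isolate_1, isolate_13, isolate_2, isolate_20, isolate_23, isolate_24, isolate_38, isolate_48, isolate_51, isolate_53, isolate_55, isolate_58, isolate_66, isolate_69, isolate_70, isolate_79, isolate_83, isolate_87, isolate_88

Tracing isolate_38: it sits inside (isolate_55,isolate_38).
Tracing isolate_23: it sits inside (isolate_1,isolate_23).
The smallest clade enclosing both is the whole tree (their MRCA is the root), so the answer is all 19 tips in alphabetical order.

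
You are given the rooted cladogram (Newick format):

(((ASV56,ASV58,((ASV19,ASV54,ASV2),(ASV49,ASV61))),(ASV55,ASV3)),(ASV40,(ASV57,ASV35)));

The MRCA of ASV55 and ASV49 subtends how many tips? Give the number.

9

The MRCA of ASV55 and ASV49 is the node subtending ((ASV56,ASV58,((ASV19,ASV54,ASV2),(ASV49,ASV61))),(ASV55,ASV3)).
That clade contains 9 terminal taxa: ASV19, ASV2, ASV3, ASV49, ASV54, ASV55, ASV56, ASV58, ASV61.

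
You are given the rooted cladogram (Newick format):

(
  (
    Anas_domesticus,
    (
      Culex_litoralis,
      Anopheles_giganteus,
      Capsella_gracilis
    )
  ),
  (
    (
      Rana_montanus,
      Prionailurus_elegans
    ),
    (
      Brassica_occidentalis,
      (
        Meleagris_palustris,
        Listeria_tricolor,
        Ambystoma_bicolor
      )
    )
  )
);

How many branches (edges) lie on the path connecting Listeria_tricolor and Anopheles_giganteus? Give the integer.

7

The MRCA of Listeria_tricolor and Anopheles_giganteus is the root of the tree.
From Listeria_tricolor up to that node: 4 branches. From Anopheles_giganteus up to the same node: 3 branches. Total: 4 + 3 = 7.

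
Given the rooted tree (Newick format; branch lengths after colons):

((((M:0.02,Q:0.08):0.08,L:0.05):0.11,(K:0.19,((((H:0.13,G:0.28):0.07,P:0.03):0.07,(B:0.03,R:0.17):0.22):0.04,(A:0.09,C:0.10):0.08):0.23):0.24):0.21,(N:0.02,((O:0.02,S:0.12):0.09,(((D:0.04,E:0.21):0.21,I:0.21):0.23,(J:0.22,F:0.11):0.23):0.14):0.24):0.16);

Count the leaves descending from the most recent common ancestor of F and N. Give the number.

The MRCA of F and N is the node subtending (N,((O,S),(((D,E),I),(J,F)))).
That clade contains 8 terminal taxa: D, E, F, I, J, N, O, S.

8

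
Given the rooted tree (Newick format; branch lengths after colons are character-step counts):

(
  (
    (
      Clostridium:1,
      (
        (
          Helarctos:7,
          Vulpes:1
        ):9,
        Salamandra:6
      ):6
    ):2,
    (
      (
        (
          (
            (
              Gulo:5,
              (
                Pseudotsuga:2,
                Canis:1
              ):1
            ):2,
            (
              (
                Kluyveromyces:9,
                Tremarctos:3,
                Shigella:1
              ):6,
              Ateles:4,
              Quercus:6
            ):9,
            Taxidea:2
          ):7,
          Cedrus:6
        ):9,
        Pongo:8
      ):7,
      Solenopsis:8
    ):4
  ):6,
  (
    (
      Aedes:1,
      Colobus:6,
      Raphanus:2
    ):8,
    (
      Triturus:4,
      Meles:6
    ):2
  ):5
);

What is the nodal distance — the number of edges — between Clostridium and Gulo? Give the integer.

8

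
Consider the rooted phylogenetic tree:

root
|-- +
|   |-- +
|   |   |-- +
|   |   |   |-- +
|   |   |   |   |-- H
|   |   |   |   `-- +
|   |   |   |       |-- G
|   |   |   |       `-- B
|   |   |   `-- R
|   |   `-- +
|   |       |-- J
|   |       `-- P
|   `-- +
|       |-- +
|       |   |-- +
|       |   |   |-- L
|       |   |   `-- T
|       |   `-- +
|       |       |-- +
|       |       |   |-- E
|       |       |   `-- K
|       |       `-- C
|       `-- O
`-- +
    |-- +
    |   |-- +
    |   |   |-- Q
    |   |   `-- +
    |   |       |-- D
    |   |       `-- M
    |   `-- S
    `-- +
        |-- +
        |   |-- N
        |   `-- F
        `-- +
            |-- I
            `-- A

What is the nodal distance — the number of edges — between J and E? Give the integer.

8

The MRCA of J and E is the node subtending ((((H,(G,B)),R),(J,P)),(((L,T),((E,K),C)),O)).
From J up to that node: 3 branches. From E up to the same node: 5 branches. Total: 3 + 5 = 8.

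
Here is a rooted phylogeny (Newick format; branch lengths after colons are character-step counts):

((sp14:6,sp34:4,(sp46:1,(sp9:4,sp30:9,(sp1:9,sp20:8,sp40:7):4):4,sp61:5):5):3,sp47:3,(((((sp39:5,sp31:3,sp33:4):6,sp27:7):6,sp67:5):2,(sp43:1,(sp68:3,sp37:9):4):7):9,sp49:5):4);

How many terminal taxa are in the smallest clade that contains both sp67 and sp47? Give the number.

The MRCA of sp67 and sp47 is the root, so the clade is the entire tree.
That clade contains 19 terminal taxa: sp1, sp14, sp20, sp27, sp30, sp31, sp33, sp34, sp37, sp39, sp40, sp43, sp46, sp47, sp49, sp61, sp67, sp68, sp9.

19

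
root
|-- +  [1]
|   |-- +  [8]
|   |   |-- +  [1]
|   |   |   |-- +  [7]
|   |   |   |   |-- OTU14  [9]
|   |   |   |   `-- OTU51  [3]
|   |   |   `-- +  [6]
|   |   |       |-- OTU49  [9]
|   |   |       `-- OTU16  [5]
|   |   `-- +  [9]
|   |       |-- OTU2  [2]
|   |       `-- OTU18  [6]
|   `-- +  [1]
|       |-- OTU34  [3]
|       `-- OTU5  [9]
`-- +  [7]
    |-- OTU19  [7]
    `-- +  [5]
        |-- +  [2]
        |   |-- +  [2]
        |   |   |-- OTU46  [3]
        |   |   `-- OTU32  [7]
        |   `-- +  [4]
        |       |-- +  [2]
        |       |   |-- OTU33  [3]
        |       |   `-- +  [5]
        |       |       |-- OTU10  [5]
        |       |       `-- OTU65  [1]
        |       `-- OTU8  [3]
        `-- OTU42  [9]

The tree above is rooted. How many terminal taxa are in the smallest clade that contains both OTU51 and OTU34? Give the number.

8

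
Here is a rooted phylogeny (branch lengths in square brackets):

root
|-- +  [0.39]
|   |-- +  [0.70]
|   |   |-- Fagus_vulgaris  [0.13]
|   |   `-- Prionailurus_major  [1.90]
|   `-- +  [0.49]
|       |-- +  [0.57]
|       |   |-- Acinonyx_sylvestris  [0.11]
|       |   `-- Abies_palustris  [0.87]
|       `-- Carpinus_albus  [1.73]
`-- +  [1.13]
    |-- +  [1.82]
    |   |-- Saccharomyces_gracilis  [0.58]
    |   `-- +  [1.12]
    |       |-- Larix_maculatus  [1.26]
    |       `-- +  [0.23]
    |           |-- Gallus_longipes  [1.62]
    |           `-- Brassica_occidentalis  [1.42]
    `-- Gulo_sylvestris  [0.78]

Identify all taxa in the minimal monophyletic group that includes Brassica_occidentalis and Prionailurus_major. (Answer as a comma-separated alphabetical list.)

Tracing Brassica_occidentalis: it sits inside (Gallus_longipes,Brassica_occidentalis).
Tracing Prionailurus_major: it sits inside (Fagus_vulgaris,Prionailurus_major).
The smallest clade enclosing both is the whole tree (their MRCA is the root), so the answer is all 10 tips in alphabetical order.

Abies_palustris, Acinonyx_sylvestris, Brassica_occidentalis, Carpinus_albus, Fagus_vulgaris, Gallus_longipes, Gulo_sylvestris, Larix_maculatus, Prionailurus_major, Saccharomyces_gracilis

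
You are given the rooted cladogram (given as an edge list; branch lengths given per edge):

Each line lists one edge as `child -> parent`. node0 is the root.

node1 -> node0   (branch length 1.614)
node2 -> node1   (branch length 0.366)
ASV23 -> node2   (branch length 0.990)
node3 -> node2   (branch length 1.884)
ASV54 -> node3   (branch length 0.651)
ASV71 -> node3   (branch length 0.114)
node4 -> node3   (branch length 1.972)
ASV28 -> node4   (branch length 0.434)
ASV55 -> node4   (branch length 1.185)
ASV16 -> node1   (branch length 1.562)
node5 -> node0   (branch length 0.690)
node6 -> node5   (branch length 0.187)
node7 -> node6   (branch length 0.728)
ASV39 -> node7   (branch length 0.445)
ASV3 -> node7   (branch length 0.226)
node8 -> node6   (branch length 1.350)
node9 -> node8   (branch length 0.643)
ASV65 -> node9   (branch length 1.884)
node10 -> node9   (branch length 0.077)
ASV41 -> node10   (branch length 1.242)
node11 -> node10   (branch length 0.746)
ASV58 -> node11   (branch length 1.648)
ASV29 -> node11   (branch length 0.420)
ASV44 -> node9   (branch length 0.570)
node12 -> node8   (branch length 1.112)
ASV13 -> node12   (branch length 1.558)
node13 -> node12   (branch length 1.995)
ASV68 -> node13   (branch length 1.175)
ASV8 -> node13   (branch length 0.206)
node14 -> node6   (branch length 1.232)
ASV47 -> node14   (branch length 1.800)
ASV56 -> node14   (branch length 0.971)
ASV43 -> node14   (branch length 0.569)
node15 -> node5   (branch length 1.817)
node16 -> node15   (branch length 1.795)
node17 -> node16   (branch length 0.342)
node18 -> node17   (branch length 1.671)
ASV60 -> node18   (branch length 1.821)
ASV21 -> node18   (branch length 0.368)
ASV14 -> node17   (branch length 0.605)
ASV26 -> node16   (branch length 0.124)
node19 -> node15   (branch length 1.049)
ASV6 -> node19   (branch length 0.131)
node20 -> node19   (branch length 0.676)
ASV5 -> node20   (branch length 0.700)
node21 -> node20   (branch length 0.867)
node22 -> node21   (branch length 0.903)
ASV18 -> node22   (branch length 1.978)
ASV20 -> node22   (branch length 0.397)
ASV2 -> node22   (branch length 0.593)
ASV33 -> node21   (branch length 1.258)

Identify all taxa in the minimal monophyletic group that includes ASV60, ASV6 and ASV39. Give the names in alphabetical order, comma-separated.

ASV13, ASV14, ASV18, ASV2, ASV20, ASV21, ASV26, ASV29, ASV3, ASV33, ASV39, ASV41, ASV43, ASV44, ASV47, ASV5, ASV56, ASV58, ASV6, ASV60, ASV65, ASV68, ASV8

Tracing ASV60: it sits inside (ASV60,ASV21).
Tracing ASV6: it sits inside (ASV6,(ASV5,((ASV18,ASV20,ASV2),ASV33))).
Tracing ASV39: it sits inside (ASV39,ASV3).
The smallest clade enclosing all 3 is (((ASV39,ASV3),((ASV65,(ASV41,(ASV58,ASV29)),ASV44),(ASV13,(ASV68,ASV8))),(ASV47,ASV56,ASV43)),((((ASV60,ASV21),ASV14),ASV26),(ASV6,(ASV5,((ASV18,ASV20,ASV2),ASV33))))); the answer is its 23 terminal taxa in alphabetical order.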